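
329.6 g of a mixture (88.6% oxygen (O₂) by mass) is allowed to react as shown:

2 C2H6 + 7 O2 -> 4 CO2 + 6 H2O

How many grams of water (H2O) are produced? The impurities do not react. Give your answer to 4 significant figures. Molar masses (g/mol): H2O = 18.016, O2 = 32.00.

140.9 g

Mass of pure O2 = 329.6 g × 0.886 = 292.03 g.
n(O2) = 292.03 g / 32.00 g/mol = 9.1258 mol.
From the equation the O2:H2O mole ratio is 7:6, so n(H2O) = 9.1258 × 6/7 = 7.8221 mol.
Mass of H2O = 7.8221 mol × 18.016 g/mol = 140.92 g.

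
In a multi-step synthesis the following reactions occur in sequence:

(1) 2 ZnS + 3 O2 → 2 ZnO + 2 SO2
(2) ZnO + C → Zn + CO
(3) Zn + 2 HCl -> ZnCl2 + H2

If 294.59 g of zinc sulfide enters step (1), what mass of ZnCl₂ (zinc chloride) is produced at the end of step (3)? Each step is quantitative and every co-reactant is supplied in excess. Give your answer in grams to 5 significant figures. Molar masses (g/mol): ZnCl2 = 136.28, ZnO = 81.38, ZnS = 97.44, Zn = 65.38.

412.01 g

n(ZnS) = 294.59 / 97.44 = 3.02330 mol.
Reaction (1): ZnS→ZnO ratio 2:2 ⇒ n(ZnO) = 3.02330 mol.
Reaction (2): ZnO→Zn ratio 1:1 ⇒ n(Zn) = 3.02330 mol.
Reaction (3): Zn→ZnCl2 ratio 1:1 ⇒ n(ZnCl2) = 3.02330 mol.
Mass of ZnCl2 = 3.02330 × 136.28 = 412.015 g.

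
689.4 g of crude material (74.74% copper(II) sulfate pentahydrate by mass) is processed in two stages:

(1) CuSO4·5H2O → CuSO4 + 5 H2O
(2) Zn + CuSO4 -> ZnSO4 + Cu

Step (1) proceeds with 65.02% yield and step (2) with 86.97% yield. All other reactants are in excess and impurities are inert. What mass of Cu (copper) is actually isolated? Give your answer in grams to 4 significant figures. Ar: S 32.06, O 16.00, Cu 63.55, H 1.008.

Pure CuSO4·5H2O = 689.4 × 0.7474 = 515.26 g.
M(CuSO4·5H2O) = 63.55 + 32.06 + 9(16.00) + 10(1.008) = 249.69 g/mol.
M(Cu) = 63.55 g/mol.
n(CuSO4·5H2O) = 515.26 / 249.69 = 2.0636 mol.
Step 1 (CuSO4·5H2O:CuSO4 = 1:1): theoretical n(CuSO4) = 2.0636 mol; at 65.02% yield, n(CuSO4) = 1.3417 mol.
Step 2 (CuSO4:Cu = 1:1): theoretical n(Cu) = 1.3417 mol, so theoretical mass = 1.3417 × 63.55 = 85.268 g.
At 86.97% yield, actual mass of Cu = 85.268 × 0.8697 = 74.158 g.

74.16 g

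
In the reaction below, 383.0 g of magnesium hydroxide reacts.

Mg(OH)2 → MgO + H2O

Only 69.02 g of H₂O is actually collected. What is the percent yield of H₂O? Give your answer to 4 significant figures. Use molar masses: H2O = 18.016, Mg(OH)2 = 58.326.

58.34 %

n(Mg(OH)2) = 383.00 g / 58.326 g/mol = 6.5665 mol.
From the equation the Mg(OH)2:H2O mole ratio is 1:1, so n(H2O) = 6.5665 × 1/1 = 6.5665 mol.
Mass of H2O = 6.5665 mol × 18.016 g/mol = 118.30 g.
This is the theoretical yield. Percent yield = 69.02 g / 118.30 g × 100% = 58.342%.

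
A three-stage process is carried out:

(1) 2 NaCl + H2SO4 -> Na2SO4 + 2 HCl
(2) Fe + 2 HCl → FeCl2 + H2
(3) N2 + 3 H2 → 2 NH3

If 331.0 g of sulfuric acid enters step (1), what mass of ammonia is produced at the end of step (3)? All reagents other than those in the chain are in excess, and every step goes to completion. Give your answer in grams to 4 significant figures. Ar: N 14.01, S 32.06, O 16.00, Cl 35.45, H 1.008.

M(H2SO4) = 2(1.008) + 32.06 + 4(16.00) = 98.076 g/mol.
M(NH3) = 14.01 + 3(1.008) = 17.034 g/mol.
n(H2SO4) = 331.0 / 98.076 = 3.3749 mol.
Reaction (1): H2SO4→HCl ratio 1:2 ⇒ n(HCl) = 6.7499 mol.
Reaction (2): HCl→H2 ratio 2:1 ⇒ n(H2) = 3.3749 mol.
Reaction (3): H2→NH3 ratio 3:2 ⇒ n(NH3) = 2.2500 mol.
Mass of NH3 = 2.2500 × 17.034 = 38.326 g.

38.33 g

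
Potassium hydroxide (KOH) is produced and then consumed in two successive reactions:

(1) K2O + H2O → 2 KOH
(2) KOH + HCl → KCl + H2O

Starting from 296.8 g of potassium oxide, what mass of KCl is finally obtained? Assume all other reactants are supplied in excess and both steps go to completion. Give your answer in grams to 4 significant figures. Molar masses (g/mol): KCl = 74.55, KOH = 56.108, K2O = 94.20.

n(K2O) = 296.80 / 94.20 = 3.1507 mol.
Step 1 gives a 1:2 ratio of K2O to KOH, so n(KOH) = 6.3015 mol.
In step 2 the KOH:KCl ratio is 1:1, so n(KCl) = 6.3015 mol.
Mass of KCl = 6.3015 × 74.55 = 469.78 g.

469.8 g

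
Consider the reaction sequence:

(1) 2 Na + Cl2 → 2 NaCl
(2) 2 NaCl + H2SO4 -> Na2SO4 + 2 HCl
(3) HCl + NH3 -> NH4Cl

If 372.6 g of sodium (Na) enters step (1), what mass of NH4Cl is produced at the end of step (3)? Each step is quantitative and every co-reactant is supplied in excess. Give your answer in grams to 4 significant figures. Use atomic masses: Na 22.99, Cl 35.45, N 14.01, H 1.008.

M(Na) = 22.99 g/mol.
M(NH4Cl) = 14.01 + 4(1.008) + 35.45 = 53.492 g/mol.
n(Na) = 372.6 / 22.99 = 16.207 mol.
Reaction (1): Na→NaCl ratio 2:2 ⇒ n(NaCl) = 16.207 mol.
Reaction (2): NaCl→HCl ratio 2:2 ⇒ n(HCl) = 16.207 mol.
Reaction (3): HCl→NH4Cl ratio 1:1 ⇒ n(NH4Cl) = 16.207 mol.
Mass of NH4Cl = 16.207 × 53.492 = 866.95 g.

866.9 g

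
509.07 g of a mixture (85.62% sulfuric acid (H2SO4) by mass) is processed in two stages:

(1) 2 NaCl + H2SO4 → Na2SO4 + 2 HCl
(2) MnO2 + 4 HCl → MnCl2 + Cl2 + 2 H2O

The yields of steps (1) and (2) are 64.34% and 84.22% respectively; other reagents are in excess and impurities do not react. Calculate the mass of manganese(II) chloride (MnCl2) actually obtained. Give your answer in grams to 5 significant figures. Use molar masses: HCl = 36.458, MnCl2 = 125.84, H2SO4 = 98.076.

Pure H2SO4 = 509.07 × 0.8562 = 435.866 g.
n(H2SO4) = 435.866 / 98.076 = 4.44416 mol.
Step 1 (H2SO4:HCl = 1:2): theoretical n(HCl) = 8.88833 mol; at 64.34% yield, n(HCl) = 5.71875 mol.
Step 2 (HCl:MnCl2 = 4:1): theoretical n(MnCl2) = 1.42969 mol, so theoretical mass = 1.42969 × 125.84 = 179.912 g.
At 84.22% yield, actual mass of MnCl2 = 179.912 × 0.8422 = 151.522 g.

151.52 g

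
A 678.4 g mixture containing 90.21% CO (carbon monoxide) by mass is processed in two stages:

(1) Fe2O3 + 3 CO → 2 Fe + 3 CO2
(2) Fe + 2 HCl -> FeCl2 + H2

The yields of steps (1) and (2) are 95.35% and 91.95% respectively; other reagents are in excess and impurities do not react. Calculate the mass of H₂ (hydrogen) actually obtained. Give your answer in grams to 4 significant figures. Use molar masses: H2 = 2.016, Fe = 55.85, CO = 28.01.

Pure CO = 678.4 × 0.9021 = 611.98 g.
n(CO) = 611.98 / 28.01 = 21.849 mol.
Step 1 (CO:Fe = 3:2): theoretical n(Fe) = 14.566 mol; at 95.35% yield, n(Fe) = 13.889 mol.
Step 2 (Fe:H2 = 1:1): theoretical n(H2) = 13.889 mol, so theoretical mass = 13.889 × 2.016 = 27.999 g.
At 91.95% yield, actual mass of H2 = 27.999 × 0.9195 = 25.745 g.

25.75 g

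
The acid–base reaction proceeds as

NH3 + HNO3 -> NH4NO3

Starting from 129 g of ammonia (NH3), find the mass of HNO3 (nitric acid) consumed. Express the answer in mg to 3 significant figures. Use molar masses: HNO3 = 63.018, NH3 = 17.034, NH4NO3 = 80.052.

477000 mg

n(NH3) = 129.0 g / 17.034 g/mol = 7.573 mol.
From the equation the NH3:HNO3 mole ratio is 1:1, so n(HNO3) = 7.573 × 1/1 = 7.573 mol.
Mass of HNO3 = 7.573 mol × 63.018 g/mol = 477.2 g.
Converting to mg: 477.2 g = 477000 mg.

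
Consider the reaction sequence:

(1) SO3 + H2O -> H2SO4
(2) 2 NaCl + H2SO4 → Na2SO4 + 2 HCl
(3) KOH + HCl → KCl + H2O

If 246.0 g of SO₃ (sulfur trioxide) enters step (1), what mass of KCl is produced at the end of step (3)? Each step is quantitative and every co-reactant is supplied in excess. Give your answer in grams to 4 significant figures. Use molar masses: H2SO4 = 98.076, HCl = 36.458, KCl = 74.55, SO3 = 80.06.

458.1 g

n(SO3) = 246.0 / 80.06 = 3.0727 mol.
Reaction (1): SO3→H2SO4 ratio 1:1 ⇒ n(H2SO4) = 3.0727 mol.
Reaction (2): H2SO4→HCl ratio 1:2 ⇒ n(HCl) = 6.1454 mol.
Reaction (3): HCl→KCl ratio 1:1 ⇒ n(KCl) = 6.1454 mol.
Mass of KCl = 6.1454 × 74.55 = 458.14 g.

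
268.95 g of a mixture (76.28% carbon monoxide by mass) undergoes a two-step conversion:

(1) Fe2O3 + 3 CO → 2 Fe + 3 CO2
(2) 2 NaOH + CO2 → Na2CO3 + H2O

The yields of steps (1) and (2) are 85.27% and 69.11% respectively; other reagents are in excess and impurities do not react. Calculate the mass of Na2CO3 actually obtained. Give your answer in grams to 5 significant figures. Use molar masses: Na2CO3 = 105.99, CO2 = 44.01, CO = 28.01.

457.48 g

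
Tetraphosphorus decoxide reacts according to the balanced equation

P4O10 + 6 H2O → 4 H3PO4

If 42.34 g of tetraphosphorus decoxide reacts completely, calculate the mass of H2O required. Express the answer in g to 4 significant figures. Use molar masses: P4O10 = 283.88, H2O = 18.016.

16.12 g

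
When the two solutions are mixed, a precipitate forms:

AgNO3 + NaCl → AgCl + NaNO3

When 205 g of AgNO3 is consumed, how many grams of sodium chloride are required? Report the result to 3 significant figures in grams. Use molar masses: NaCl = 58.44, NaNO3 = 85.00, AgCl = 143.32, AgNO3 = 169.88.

n(AgNO3) = 205.0 g / 169.88 g/mol = 1.207 mol.
From the equation the AgNO3:NaCl mole ratio is 1:1, so n(NaCl) = 1.207 × 1/1 = 1.207 mol.
Mass of NaCl = 1.207 mol × 58.44 g/mol = 70.52 g.

70.5 g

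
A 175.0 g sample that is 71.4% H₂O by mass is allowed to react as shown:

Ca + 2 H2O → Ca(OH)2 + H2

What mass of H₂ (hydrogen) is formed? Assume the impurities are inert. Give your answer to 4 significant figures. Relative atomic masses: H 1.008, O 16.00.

6.991 g

Mass of pure H2O = 175.0 g × 0.714 = 124.95 g.
M(H2O) = 2(1.008) + 16.00 = 18.016 g/mol.
M(H2) = 2(1.008) = 2.016 g/mol.
n(H2O) = 124.95 g / 18.016 g/mol = 6.9355 mol.
From the equation the H2O:H2 mole ratio is 2:1, so n(H2) = 6.9355 × 1/2 = 3.4678 mol.
Mass of H2 = 3.4678 mol × 2.016 g/mol = 6.9910 g.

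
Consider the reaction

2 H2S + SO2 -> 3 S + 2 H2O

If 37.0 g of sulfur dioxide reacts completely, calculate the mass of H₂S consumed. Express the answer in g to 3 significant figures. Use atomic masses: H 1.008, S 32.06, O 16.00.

M(SO2) = 32.06 + 2(16.00) = 64.06 g/mol.
M(H2S) = 2(1.008) + 32.06 = 34.076 g/mol.
n(SO2) = 37.00 g / 64.06 g/mol = 0.5776 mol.
From the equation the SO2:H2S mole ratio is 1:2, so n(H2S) = 0.5776 × 2/1 = 1.155 mol.
Mass of H2S = 1.155 mol × 34.076 g/mol = 39.36 g.

39.4 g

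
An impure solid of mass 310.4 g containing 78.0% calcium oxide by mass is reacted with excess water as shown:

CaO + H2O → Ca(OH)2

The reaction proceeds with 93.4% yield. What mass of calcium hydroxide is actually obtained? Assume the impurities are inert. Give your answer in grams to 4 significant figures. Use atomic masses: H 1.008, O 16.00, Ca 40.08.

Pure CaO available = 310.4 g × 0.780 = 242.11 g.
M(CaO) = 40.08 + 16.00 = 56.08 g/mol.
M(Ca(OH)2) = 40.08 + 2(16.00) + 2(1.008) = 74.096 g/mol.
n(CaO) = 242.11 g / 56.08 g/mol = 4.3173 mol.
From the equation the CaO:Ca(OH)2 mole ratio is 1:1, so n(Ca(OH)2) = 4.3173 × 1/1 = 4.3173 mol.
Mass of Ca(OH)2 = 4.3173 mol × 74.096 g/mol = 319.89 g.
Actual mass collected = 319.89 g × 0.934 = 298.78 g.

298.8 g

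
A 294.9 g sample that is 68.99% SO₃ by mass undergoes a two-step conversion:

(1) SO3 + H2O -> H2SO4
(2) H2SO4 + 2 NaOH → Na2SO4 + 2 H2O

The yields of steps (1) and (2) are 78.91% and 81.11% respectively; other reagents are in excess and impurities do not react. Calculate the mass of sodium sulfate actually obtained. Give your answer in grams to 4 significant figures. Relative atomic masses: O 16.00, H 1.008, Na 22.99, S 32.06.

Pure SO3 = 294.9 × 0.6899 = 203.45 g.
M(SO3) = 32.06 + 3(16.00) = 80.06 g/mol.
M(Na2SO4) = 2(22.99) + 32.06 + 4(16.00) = 142.04 g/mol.
n(SO3) = 203.45 / 80.06 = 2.5412 mol.
Step 1 (SO3:H2SO4 = 1:1): theoretical n(H2SO4) = 2.5412 mol; at 78.91% yield, n(H2SO4) = 2.0053 mol.
Step 2 (H2SO4:Na2SO4 = 1:1): theoretical n(Na2SO4) = 2.0053 mol, so theoretical mass = 2.0053 × 142.04 = 284.83 g.
At 81.11% yield, actual mass of Na2SO4 = 284.83 × 0.8111 = 231.03 g.

231.0 g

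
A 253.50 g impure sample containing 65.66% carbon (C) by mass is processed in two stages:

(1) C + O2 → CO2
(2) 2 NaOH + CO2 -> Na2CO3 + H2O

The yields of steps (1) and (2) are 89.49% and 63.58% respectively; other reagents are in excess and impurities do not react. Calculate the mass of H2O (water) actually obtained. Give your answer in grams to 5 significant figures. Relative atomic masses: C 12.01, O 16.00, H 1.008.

142.07 g

Pure C = 253.50 × 0.6566 = 166.448 g.
M(C) = 12.01 g/mol.
M(H2O) = 2(1.008) + 16.00 = 18.016 g/mol.
n(C) = 166.448 / 12.01 = 13.8591 mol.
Step 1 (C:CO2 = 1:1): theoretical n(CO2) = 13.8591 mol; at 89.49% yield, n(CO2) = 12.4025 mol.
Step 2 (CO2:H2O = 1:1): theoretical n(H2O) = 12.4025 mol, so theoretical mass = 12.4025 × 18.016 = 223.444 g.
At 63.58% yield, actual mass of H2O = 223.444 × 0.6358 = 142.066 g.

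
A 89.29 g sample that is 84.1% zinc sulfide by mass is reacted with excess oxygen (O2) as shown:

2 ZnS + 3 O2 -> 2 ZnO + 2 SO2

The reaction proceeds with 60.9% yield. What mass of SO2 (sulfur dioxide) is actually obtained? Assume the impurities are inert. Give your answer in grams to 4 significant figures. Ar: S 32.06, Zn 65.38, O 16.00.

30.07 g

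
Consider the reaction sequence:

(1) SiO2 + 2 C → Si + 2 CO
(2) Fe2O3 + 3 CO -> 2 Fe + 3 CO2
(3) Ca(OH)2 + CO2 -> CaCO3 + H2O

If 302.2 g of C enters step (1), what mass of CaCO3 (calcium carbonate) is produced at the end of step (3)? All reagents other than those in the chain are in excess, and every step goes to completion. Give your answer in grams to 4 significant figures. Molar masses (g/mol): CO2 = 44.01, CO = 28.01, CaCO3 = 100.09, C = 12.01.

2519 g

n(C) = 302.2 / 12.01 = 25.162 mol.
Reaction (1): C→CO ratio 2:2 ⇒ n(CO) = 25.162 mol.
Reaction (2): CO→CO2 ratio 3:3 ⇒ n(CO2) = 25.162 mol.
Reaction (3): CO2→CaCO3 ratio 1:1 ⇒ n(CaCO3) = 25.162 mol.
Mass of CaCO3 = 25.162 × 100.09 = 2518.5 g.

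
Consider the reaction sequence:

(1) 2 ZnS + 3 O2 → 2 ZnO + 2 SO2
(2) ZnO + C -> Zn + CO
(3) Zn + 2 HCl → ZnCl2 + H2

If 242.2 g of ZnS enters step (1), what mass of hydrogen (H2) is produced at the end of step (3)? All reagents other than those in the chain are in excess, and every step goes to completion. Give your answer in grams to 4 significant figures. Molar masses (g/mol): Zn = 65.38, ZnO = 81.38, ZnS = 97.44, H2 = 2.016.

n(ZnS) = 242.2 / 97.44 = 2.4856 mol.
Reaction (1): ZnS→ZnO ratio 2:2 ⇒ n(ZnO) = 2.4856 mol.
Reaction (2): ZnO→Zn ratio 1:1 ⇒ n(Zn) = 2.4856 mol.
Reaction (3): Zn→H2 ratio 1:1 ⇒ n(H2) = 2.4856 mol.
Mass of H2 = 2.4856 × 2.016 = 5.0110 g.

5.011 g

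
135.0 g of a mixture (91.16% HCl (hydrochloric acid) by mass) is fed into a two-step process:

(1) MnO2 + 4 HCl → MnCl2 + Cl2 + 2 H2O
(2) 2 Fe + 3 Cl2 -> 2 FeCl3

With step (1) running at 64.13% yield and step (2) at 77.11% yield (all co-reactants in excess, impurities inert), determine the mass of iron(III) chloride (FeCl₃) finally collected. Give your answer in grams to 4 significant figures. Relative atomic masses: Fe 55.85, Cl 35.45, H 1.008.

45.12 g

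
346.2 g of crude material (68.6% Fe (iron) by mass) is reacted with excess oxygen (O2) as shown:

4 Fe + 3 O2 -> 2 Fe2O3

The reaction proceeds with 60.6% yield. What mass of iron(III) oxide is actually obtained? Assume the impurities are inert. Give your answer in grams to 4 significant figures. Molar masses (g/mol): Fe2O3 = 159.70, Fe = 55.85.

205.8 g

Pure Fe available = 346.2 g × 0.686 = 237.49 g.
n(Fe) = 237.49 g / 55.85 g/mol = 4.2523 mol.
From the equation the Fe:Fe2O3 mole ratio is 4:2, so n(Fe2O3) = 4.2523 × 2/4 = 2.1262 mol.
Mass of Fe2O3 = 2.1262 mol × 159.70 g/mol = 339.55 g.
Actual mass collected = 339.55 g × 0.606 = 205.77 g.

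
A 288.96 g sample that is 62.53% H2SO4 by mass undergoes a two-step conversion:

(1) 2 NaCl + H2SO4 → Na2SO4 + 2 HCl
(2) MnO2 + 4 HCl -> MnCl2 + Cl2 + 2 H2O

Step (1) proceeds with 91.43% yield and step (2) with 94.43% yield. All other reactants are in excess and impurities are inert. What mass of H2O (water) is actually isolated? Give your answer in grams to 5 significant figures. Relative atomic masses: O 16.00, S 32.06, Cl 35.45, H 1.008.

28.656 g

Pure H2SO4 = 288.96 × 0.6253 = 180.687 g.
M(H2SO4) = 2(1.008) + 32.06 + 4(16.00) = 98.076 g/mol.
M(H2O) = 2(1.008) + 16.00 = 18.016 g/mol.
n(H2SO4) = 180.687 / 98.076 = 1.84231 mol.
Step 1 (H2SO4:HCl = 1:2): theoretical n(HCl) = 3.68463 mol; at 91.43% yield, n(HCl) = 3.36885 mol.
Step 2 (HCl:H2O = 4:2): theoretical n(H2O) = 1.68443 mol, so theoretical mass = 1.68443 × 18.016 = 30.3466 g.
At 94.43% yield, actual mass of H2O = 30.3466 × 0.9443 = 28.6563 g.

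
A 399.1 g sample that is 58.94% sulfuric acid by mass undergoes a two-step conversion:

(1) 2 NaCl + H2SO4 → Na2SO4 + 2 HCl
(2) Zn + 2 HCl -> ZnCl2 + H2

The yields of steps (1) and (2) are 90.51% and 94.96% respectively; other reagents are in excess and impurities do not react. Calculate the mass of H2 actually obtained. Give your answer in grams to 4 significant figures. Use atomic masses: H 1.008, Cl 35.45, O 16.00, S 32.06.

4.156 g

Pure H2SO4 = 399.1 × 0.5894 = 235.23 g.
M(H2SO4) = 2(1.008) + 32.06 + 4(16.00) = 98.076 g/mol.
M(H2) = 2(1.008) = 2.016 g/mol.
n(H2SO4) = 235.23 / 98.076 = 2.3984 mol.
Step 1 (H2SO4:HCl = 1:2): theoretical n(HCl) = 4.7969 mol; at 90.51% yield, n(HCl) = 4.3417 mol.
Step 2 (HCl:H2 = 2:1): theoretical n(H2) = 2.1708 mol, so theoretical mass = 2.1708 × 2.016 = 4.3764 g.
At 94.96% yield, actual mass of H2 = 4.3764 × 0.9496 = 4.1558 g.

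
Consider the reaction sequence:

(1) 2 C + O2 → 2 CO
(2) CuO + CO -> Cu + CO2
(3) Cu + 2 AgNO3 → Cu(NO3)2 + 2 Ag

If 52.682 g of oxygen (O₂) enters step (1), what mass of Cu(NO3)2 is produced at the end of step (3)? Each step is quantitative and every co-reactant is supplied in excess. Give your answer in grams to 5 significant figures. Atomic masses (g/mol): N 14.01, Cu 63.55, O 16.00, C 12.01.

617.60 g

M(O2) = 2(16.00) = 32.00 g/mol.
M(Cu(NO3)2) = 63.55 + 2(14.01) + 6(16.00) = 187.57 g/mol.
n(O2) = 52.682 / 32.00 = 1.64631 mol.
Reaction (1): O2→CO ratio 1:2 ⇒ n(CO) = 3.29263 mol.
Reaction (2): CO→Cu ratio 1:1 ⇒ n(Cu) = 3.29263 mol.
Reaction (3): Cu→Cu(NO3)2 ratio 1:1 ⇒ n(Cu(NO3)2) = 3.29263 mol.
Mass of Cu(NO3)2 = 3.29263 × 187.57 = 617.598 g.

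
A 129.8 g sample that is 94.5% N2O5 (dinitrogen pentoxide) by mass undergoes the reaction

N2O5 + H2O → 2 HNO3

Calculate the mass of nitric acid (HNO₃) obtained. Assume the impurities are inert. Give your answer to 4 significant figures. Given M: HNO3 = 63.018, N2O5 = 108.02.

Mass of pure N2O5 = 129.8 g × 0.945 = 122.66 g.
n(N2O5) = 122.66 g / 108.02 g/mol = 1.1355 mol.
From the equation the N2O5:HNO3 mole ratio is 1:2, so n(HNO3) = 1.1355 × 2/1 = 2.2711 mol.
Mass of HNO3 = 2.2711 mol × 63.018 g/mol = 143.12 g.

143.1 g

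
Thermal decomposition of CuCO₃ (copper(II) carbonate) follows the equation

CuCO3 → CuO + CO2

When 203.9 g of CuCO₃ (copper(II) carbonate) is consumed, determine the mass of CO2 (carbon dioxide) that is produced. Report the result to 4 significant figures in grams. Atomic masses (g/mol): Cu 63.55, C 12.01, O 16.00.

M(CuCO3) = 63.55 + 12.01 + 3(16.00) = 123.56 g/mol.
M(CO2) = 12.01 + 2(16.00) = 44.01 g/mol.
n(CuCO3) = 203.90 g / 123.56 g/mol = 1.6502 mol.
From the equation the CuCO3:CO2 mole ratio is 1:1, so n(CO2) = 1.6502 × 1/1 = 1.6502 mol.
Mass of CO2 = 1.6502 mol × 44.01 g/mol = 72.626 g.

72.63 g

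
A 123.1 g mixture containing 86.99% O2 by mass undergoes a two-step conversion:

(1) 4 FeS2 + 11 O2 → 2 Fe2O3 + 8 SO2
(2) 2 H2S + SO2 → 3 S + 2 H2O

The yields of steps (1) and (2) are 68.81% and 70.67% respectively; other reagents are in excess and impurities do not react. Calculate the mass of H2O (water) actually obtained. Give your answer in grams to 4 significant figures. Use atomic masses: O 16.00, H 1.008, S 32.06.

Pure O2 = 123.1 × 0.8699 = 107.08 g.
M(O2) = 2(16.00) = 32.00 g/mol.
M(H2O) = 2(1.008) + 16.00 = 18.016 g/mol.
n(O2) = 107.08 / 32.00 = 3.3464 mol.
Step 1 (O2:SO2 = 11:8): theoretical n(SO2) = 2.4337 mol; at 68.81% yield, n(SO2) = 1.6747 mol.
Step 2 (SO2:H2O = 1:2): theoretical n(H2O) = 3.3493 mol, so theoretical mass = 3.3493 × 18.016 = 60.341 g.
At 70.67% yield, actual mass of H2O = 60.341 × 0.7067 = 42.643 g.

42.64 g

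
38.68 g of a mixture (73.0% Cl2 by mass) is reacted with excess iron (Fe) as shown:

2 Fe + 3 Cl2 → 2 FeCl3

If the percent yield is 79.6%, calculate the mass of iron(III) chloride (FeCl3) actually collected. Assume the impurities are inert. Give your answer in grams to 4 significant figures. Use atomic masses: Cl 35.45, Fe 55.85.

Pure Cl2 available = 38.68 g × 0.730 = 28.236 g.
M(Cl2) = 2(35.45) = 70.90 g/mol.
M(FeCl3) = 55.85 + 3(35.45) = 162.20 g/mol.
n(Cl2) = 28.236 g / 70.90 g/mol = 0.39826 mol.
From the equation the Cl2:FeCl3 mole ratio is 3:2, so n(FeCl3) = 0.39826 × 2/3 = 0.26550 mol.
Mass of FeCl3 = 0.26550 mol × 162.20 g/mol = 43.065 g.
Actual mass collected = 43.065 g × 0.796 = 34.280 g.

34.28 g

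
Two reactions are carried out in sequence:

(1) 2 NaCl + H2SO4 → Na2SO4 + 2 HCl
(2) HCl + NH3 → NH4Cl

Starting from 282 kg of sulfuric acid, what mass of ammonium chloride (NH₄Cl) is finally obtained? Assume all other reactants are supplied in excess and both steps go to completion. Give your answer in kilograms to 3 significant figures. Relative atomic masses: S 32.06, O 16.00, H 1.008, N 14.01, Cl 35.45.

M(H2SO4) = 2(1.008) + 32.06 + 4(16.00) = 98.076 g/mol.
M(NH4Cl) = 14.01 + 4(1.008) + 35.45 = 53.492 g/mol.
282 kg = 282000 g.
n(H2SO4) = 282000 / 98.076 = 2875 mol.
Step 1 gives a 1:2 ratio of H2SO4 to HCl, so n(HCl) = 5751 mol.
In step 2 the HCl:NH4Cl ratio is 1:1, so n(NH4Cl) = 5751 mol.
Mass of NH4Cl = 5751 × 53.492 = 307600 g = 308 kg.

308 kg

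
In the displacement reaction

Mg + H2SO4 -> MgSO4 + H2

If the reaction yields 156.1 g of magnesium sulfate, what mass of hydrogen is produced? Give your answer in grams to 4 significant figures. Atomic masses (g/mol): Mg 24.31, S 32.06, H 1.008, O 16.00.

M(MgSO4) = 24.31 + 32.06 + 4(16.00) = 120.37 g/mol.
M(H2) = 2(1.008) = 2.016 g/mol.
n(MgSO4) = 156.10 g / 120.37 g/mol = 1.2968 mol.
From the equation the MgSO4:H2 mole ratio is 1:1, so n(H2) = 1.2968 × 1/1 = 1.2968 mol.
Mass of H2 = 1.2968 mol × 2.016 g/mol = 2.6144 g.

2.614 g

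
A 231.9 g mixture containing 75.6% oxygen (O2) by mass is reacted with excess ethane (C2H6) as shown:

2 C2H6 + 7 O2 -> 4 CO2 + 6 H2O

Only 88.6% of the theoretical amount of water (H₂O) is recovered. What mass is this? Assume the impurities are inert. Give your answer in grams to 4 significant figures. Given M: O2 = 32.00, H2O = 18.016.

Pure O2 available = 231.9 g × 0.756 = 175.32 g.
n(O2) = 175.32 g / 32.00 g/mol = 5.4786 mol.
From the equation the O2:H2O mole ratio is 7:6, so n(H2O) = 5.4786 × 6/7 = 4.6960 mol.
Mass of H2O = 4.6960 mol × 18.016 g/mol = 84.603 g.
Actual mass collected = 84.603 g × 0.886 = 74.958 g.

74.96 g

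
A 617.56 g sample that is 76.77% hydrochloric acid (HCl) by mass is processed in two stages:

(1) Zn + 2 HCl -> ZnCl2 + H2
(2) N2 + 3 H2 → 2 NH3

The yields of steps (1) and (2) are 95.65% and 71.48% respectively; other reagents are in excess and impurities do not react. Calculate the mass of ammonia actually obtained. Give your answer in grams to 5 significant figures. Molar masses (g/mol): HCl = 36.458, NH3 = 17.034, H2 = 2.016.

50.483 g

Pure HCl = 617.56 × 0.7677 = 474.101 g.
n(HCl) = 474.101 / 36.458 = 13.0040 mol.
Step 1 (HCl:H2 = 2:1): theoretical n(H2) = 6.50201 mol; at 95.65% yield, n(H2) = 6.21918 mol.
Step 2 (H2:NH3 = 3:2): theoretical n(NH3) = 4.14612 mol, so theoretical mass = 4.14612 × 17.034 = 70.6250 g.
At 71.48% yield, actual mass of NH3 = 70.6250 × 0.7148 = 50.4827 g.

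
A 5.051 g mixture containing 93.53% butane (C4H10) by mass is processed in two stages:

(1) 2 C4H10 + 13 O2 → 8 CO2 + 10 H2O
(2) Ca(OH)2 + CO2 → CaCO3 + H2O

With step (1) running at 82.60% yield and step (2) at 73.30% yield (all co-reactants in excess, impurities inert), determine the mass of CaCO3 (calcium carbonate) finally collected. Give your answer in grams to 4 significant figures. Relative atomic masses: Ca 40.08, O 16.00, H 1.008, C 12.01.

19.70 g

Pure C4H10 = 5.051 × 0.9353 = 4.7242 g.
M(C4H10) = 4(12.01) + 10(1.008) = 58.12 g/mol.
M(CaCO3) = 40.08 + 12.01 + 3(16.00) = 100.09 g/mol.
n(C4H10) = 4.7242 / 58.12 = 0.081284 mol.
Step 1 (C4H10:CO2 = 2:8): theoretical n(CO2) = 0.32513 mol; at 82.60% yield, n(CO2) = 0.26856 mol.
Step 2 (CO2:CaCO3 = 1:1): theoretical n(CaCO3) = 0.26856 mol, so theoretical mass = 0.26856 × 100.09 = 26.880 g.
At 73.30% yield, actual mass of CaCO3 = 26.880 × 0.7330 = 19.703 g.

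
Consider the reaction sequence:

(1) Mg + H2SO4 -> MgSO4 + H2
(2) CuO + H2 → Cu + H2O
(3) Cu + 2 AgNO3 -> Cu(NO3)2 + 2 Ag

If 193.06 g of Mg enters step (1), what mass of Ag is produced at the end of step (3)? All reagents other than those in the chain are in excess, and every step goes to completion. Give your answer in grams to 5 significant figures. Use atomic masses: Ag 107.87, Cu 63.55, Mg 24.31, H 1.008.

M(Mg) = 24.31 g/mol.
M(Ag) = 107.87 g/mol.
n(Mg) = 193.06 / 24.31 = 7.94159 mol.
Reaction (1): Mg→H2 ratio 1:1 ⇒ n(H2) = 7.94159 mol.
Reaction (2): H2→Cu ratio 1:1 ⇒ n(Cu) = 7.94159 mol.
Reaction (3): Cu→Ag ratio 1:2 ⇒ n(Ag) = 15.8832 mol.
Mass of Ag = 15.8832 × 107.87 = 1713.32 g.

1713.3 g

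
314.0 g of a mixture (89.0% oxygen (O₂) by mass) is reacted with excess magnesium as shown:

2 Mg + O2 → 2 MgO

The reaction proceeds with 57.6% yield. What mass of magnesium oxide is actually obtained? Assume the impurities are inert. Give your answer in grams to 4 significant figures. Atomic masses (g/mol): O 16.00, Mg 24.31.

405.5 g

Pure O2 available = 314.0 g × 0.890 = 279.46 g.
M(O2) = 2(16.00) = 32.00 g/mol.
M(MgO) = 24.31 + 16.00 = 40.31 g/mol.
n(O2) = 279.46 g / 32.00 g/mol = 8.7331 mol.
From the equation the O2:MgO mole ratio is 1:2, so n(MgO) = 8.7331 × 2/1 = 17.466 mol.
Mass of MgO = 17.466 mol × 40.31 g/mol = 704.06 g.
Actual mass collected = 704.06 g × 0.576 = 405.54 g.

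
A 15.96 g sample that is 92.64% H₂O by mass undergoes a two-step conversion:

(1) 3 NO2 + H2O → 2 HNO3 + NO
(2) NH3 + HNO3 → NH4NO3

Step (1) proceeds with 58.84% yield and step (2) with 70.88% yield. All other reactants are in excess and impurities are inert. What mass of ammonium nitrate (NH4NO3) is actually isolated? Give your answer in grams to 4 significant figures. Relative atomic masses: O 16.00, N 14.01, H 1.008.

Pure H2O = 15.96 × 0.9264 = 14.785 g.
M(H2O) = 2(1.008) + 16.00 = 18.016 g/mol.
M(NH4NO3) = 2(14.01) + 4(1.008) + 3(16.00) = 80.052 g/mol.
n(H2O) = 14.785 / 18.016 = 0.82068 mol.
Step 1 (H2O:HNO3 = 1:2): theoretical n(HNO3) = 1.6414 mol; at 58.84% yield, n(HNO3) = 0.96577 mol.
Step 2 (HNO3:NH4NO3 = 1:1): theoretical n(NH4NO3) = 0.96577 mol, so theoretical mass = 0.96577 × 80.052 = 77.312 g.
At 70.88% yield, actual mass of NH4NO3 = 77.312 × 0.7088 = 54.799 g.

54.80 g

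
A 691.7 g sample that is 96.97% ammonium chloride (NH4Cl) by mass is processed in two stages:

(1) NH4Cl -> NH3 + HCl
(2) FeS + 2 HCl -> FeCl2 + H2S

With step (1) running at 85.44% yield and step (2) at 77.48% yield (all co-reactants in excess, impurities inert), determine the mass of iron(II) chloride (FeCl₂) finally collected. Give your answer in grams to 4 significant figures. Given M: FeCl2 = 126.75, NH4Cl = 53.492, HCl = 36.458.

Pure NH4Cl = 691.7 × 0.9697 = 670.74 g.
n(NH4Cl) = 670.74 / 53.492 = 12.539 mol.
Step 1 (NH4Cl:HCl = 1:1): theoretical n(HCl) = 12.539 mol; at 85.44% yield, n(HCl) = 10.713 mol.
Step 2 (HCl:FeCl2 = 2:1): theoretical n(FeCl2) = 5.3567 mol, so theoretical mass = 5.3567 × 126.75 = 678.96 g.
At 77.48% yield, actual mass of FeCl2 = 678.96 × 0.7748 = 526.06 g.

526.1 g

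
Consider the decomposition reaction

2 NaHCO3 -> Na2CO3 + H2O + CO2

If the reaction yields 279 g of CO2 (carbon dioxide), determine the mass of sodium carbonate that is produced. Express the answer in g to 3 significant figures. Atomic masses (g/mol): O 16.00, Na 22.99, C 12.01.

672 g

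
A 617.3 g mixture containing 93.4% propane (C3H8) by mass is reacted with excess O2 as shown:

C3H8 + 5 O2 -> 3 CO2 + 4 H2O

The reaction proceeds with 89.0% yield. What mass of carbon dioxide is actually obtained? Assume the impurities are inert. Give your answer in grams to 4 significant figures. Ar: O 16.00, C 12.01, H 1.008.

1536 g

Pure C3H8 available = 617.3 g × 0.934 = 576.56 g.
M(C3H8) = 3(12.01) + 8(1.008) = 44.094 g/mol.
M(CO2) = 12.01 + 2(16.00) = 44.01 g/mol.
n(C3H8) = 576.56 g / 44.094 g/mol = 13.076 mol.
From the equation the C3H8:CO2 mole ratio is 1:3, so n(CO2) = 13.076 × 3/1 = 39.227 mol.
Mass of CO2 = 39.227 mol × 44.01 g/mol = 1726.4 g.
Actual mass collected = 1726.4 g × 0.890 = 1536.5 g.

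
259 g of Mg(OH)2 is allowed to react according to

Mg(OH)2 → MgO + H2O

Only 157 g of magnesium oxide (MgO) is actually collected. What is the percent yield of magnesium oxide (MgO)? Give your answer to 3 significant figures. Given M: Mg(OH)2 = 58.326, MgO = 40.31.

n(Mg(OH)2) = 259.0 g / 58.326 g/mol = 4.441 mol.
From the equation the Mg(OH)2:MgO mole ratio is 1:1, so n(MgO) = 4.441 × 1/1 = 4.441 mol.
Mass of MgO = 4.441 mol × 40.31 g/mol = 179.0 g.
This is the theoretical yield. Percent yield = 157 g / 179.0 g × 100% = 87.71%.

87.7 %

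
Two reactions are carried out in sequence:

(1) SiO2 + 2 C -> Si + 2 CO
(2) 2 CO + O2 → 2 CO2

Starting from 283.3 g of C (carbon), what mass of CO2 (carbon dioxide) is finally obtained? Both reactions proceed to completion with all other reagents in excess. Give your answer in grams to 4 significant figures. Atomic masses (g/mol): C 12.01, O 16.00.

M(C) = 12.01 g/mol.
M(CO2) = 12.01 + 2(16.00) = 44.01 g/mol.
n(C) = 283.30 / 12.01 = 23.589 mol.
Step 1 gives a 2:2 ratio of C to CO, so n(CO) = 23.589 mol.
In step 2 the CO:CO2 ratio is 2:2, so n(CO2) = 23.589 mol.
Mass of CO2 = 23.589 × 44.01 = 1038.1 g.

1038 g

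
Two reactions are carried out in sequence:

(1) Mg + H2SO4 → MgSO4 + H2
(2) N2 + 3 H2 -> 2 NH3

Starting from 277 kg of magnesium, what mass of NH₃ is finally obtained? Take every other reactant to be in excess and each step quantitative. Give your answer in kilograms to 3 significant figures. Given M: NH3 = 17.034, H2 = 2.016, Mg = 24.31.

129 kg

277 kg = 277000 g.
n(Mg) = 277000 / 24.31 = 11390 mol.
Step 1 gives a 1:1 ratio of Mg to H2, so n(H2) = 11390 mol.
In step 2 the H2:NH3 ratio is 3:2, so n(NH3) = 7596 mol.
Mass of NH3 = 7596 × 17.034 = 129400 g = 129 kg.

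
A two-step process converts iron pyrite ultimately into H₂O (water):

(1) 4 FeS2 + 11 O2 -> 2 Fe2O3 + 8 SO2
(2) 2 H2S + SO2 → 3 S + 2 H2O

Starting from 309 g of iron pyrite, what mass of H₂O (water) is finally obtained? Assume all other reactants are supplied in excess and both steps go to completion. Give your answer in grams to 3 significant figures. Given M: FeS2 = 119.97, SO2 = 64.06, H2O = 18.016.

186 g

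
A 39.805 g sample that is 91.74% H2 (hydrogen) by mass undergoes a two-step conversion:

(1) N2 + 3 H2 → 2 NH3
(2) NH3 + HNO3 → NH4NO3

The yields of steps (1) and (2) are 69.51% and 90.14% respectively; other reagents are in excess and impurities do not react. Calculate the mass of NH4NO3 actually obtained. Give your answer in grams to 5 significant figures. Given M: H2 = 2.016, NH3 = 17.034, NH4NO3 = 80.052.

Pure H2 = 39.805 × 0.9174 = 36.5171 g.
n(H2) = 36.5171 / 2.016 = 18.1136 mol.
Step 1 (H2:NH3 = 3:2): theoretical n(NH3) = 12.0758 mol; at 69.51% yield, n(NH3) = 8.39386 mol.
Step 2 (NH3:NH4NO3 = 1:1): theoretical n(NH4NO3) = 8.39386 mol, so theoretical mass = 8.39386 × 80.052 = 671.946 g.
At 90.14% yield, actual mass of NH4NO3 = 671.946 × 0.9014 = 605.692 g.

605.69 g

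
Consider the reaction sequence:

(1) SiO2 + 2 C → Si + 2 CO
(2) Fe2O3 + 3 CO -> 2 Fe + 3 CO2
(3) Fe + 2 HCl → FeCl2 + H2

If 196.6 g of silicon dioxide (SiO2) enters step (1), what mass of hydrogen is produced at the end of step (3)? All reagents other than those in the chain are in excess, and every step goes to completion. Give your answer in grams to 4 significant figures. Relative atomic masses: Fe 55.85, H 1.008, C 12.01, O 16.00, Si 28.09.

M(SiO2) = 28.09 + 2(16.00) = 60.09 g/mol.
M(H2) = 2(1.008) = 2.016 g/mol.
n(SiO2) = 196.6 / 60.09 = 3.2718 mol.
Reaction (1): SiO2→CO ratio 1:2 ⇒ n(CO) = 6.5435 mol.
Reaction (2): CO→Fe ratio 3:2 ⇒ n(Fe) = 4.3623 mol.
Reaction (3): Fe→H2 ratio 1:1 ⇒ n(H2) = 4.3623 mol.
Mass of H2 = 4.3623 × 2.016 = 8.7945 g.

8.794 g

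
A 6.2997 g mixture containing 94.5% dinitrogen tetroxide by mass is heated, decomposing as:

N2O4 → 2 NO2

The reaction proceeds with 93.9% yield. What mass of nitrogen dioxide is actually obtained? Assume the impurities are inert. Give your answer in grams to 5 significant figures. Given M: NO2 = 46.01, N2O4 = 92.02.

Pure N2O4 available = 6.2997 g × 0.945 = 5.95322 g.
n(N2O4) = 5.95322 g / 92.02 g/mol = 0.0646948 mol.
From the equation the N2O4:NO2 mole ratio is 1:2, so n(NO2) = 0.0646948 × 2/1 = 0.129390 mol.
Mass of NO2 = 0.129390 mol × 46.01 g/mol = 5.95322 g.
Actual mass collected = 5.95322 g × 0.939 = 5.59007 g.

5.5901 g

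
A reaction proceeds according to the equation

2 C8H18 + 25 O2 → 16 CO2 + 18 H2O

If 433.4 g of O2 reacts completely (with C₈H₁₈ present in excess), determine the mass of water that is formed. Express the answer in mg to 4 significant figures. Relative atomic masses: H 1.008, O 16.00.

175700 mg

M(O2) = 2(16.00) = 32.00 g/mol.
M(H2O) = 2(1.008) + 16.00 = 18.016 g/mol.
n(O2) = 433.40 g / 32.00 g/mol = 13.544 mol.
From the equation the O2:H2O mole ratio is 25:18, so n(H2O) = 13.544 × 18/25 = 9.7515 mol.
Mass of H2O = 9.7515 mol × 18.016 g/mol = 175.68 g.
Converting to mg: 175.68 g = 175700 mg.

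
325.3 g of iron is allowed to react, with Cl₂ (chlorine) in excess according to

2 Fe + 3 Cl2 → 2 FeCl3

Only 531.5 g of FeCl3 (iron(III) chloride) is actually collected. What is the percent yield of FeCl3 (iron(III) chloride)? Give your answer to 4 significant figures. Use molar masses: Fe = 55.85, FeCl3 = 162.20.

56.26 %

n(Fe) = 325.30 g / 55.85 g/mol = 5.8245 mol.
From the equation the Fe:FeCl3 mole ratio is 2:2, so n(FeCl3) = 5.8245 × 2/2 = 5.8245 mol.
Mass of FeCl3 = 5.8245 mol × 162.20 g/mol = 944.74 g.
This is the theoretical yield. Percent yield = 531.5 g / 944.74 g × 100% = 56.259%.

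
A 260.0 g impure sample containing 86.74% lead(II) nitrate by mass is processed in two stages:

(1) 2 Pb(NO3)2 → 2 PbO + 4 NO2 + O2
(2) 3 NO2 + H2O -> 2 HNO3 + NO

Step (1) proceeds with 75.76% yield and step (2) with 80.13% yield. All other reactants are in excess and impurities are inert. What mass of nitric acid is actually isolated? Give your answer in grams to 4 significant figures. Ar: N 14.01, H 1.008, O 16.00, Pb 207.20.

34.73 g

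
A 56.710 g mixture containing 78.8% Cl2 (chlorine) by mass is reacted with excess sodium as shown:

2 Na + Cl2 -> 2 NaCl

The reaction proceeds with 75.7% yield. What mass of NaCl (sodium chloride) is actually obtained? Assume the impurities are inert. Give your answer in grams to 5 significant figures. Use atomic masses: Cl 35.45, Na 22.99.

Pure Cl2 available = 56.710 g × 0.788 = 44.6875 g.
M(Cl2) = 2(35.45) = 70.90 g/mol.
M(NaCl) = 22.99 + 35.45 = 58.44 g/mol.
n(Cl2) = 44.6875 g / 70.90 g/mol = 0.630289 mol.
From the equation the Cl2:NaCl mole ratio is 1:2, so n(NaCl) = 0.630289 × 2/1 = 1.26058 mol.
Mass of NaCl = 1.26058 mol × 58.44 g/mol = 73.6682 g.
Actual mass collected = 73.6682 g × 0.757 = 55.7668 g.

55.767 g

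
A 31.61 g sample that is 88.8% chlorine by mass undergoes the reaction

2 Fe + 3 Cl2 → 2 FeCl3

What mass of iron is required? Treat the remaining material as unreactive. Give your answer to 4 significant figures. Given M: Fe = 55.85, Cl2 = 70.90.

14.74 g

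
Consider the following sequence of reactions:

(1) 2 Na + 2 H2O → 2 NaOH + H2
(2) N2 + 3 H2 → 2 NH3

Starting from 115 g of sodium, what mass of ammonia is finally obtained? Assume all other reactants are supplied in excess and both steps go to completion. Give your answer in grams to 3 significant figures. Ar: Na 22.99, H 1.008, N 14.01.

M(Na) = 22.99 g/mol.
M(NH3) = 14.01 + 3(1.008) = 17.034 g/mol.
n(Na) = 115.0 / 22.99 = 5.002 mol.
Step 1 gives a 2:1 ratio of Na to H2, so n(H2) = 2.501 mol.
In step 2 the H2:NH3 ratio is 3:2, so n(NH3) = 1.667 mol.
Mass of NH3 = 1.667 × 17.034 = 28.40 g.

28.4 g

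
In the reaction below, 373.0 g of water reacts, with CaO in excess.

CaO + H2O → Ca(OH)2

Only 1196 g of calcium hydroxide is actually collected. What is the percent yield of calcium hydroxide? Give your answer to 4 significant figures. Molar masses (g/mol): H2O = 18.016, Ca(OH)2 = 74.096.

n(H2O) = 373.00 g / 18.016 g/mol = 20.704 mol.
From the equation the H2O:Ca(OH)2 mole ratio is 1:1, so n(Ca(OH)2) = 20.704 × 1/1 = 20.704 mol.
Mass of Ca(OH)2 = 20.704 mol × 74.096 g/mol = 1534.1 g.
This is the theoretical yield. Percent yield = 1196 g / 1534.1 g × 100% = 77.963%.

77.96 %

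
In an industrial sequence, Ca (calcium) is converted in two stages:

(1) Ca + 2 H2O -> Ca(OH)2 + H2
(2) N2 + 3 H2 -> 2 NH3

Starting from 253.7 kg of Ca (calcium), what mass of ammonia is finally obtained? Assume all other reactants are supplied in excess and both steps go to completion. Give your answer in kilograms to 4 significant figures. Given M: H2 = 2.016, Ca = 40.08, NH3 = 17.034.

71.88 kg

253.7 kg = 253700 g.
n(Ca) = 253700 / 40.08 = 6329.8 mol.
Step 1 gives a 1:1 ratio of Ca to H2, so n(H2) = 6329.8 mol.
In step 2 the H2:NH3 ratio is 3:2, so n(NH3) = 4219.9 mol.
Mass of NH3 = 4219.9 × 17.034 = 71882 g = 71.88 kg.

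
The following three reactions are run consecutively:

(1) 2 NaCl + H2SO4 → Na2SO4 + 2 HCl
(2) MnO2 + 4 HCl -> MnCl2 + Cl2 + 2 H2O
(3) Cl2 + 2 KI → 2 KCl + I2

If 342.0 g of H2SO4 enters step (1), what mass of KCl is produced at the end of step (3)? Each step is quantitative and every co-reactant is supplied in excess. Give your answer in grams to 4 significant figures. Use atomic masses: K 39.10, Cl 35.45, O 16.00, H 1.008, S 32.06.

260.0 g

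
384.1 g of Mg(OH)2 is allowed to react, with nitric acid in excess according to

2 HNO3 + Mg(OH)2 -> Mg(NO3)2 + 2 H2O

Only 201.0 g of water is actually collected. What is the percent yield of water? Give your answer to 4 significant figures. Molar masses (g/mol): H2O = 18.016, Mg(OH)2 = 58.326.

n(Mg(OH)2) = 384.10 g / 58.326 g/mol = 6.5854 mol.
From the equation the Mg(OH)2:H2O mole ratio is 1:2, so n(H2O) = 6.5854 × 2/1 = 13.171 mol.
Mass of H2O = 13.171 mol × 18.016 g/mol = 237.29 g.
This is the theoretical yield. Percent yield = 201.0 g / 237.29 g × 100% = 84.708%.

84.71 %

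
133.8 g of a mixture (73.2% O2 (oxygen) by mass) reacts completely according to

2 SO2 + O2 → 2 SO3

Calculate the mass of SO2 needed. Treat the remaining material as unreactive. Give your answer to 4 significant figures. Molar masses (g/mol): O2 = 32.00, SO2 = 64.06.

392.1 g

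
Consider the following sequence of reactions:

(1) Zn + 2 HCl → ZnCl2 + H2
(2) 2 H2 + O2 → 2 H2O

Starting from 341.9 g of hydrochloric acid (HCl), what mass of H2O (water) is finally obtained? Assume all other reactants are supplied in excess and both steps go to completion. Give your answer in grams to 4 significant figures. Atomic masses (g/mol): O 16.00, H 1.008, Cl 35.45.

M(HCl) = 1.008 + 35.45 = 36.458 g/mol.
M(H2O) = 2(1.008) + 16.00 = 18.016 g/mol.
n(HCl) = 341.90 / 36.458 = 9.3779 mol.
Step 1 gives a 2:1 ratio of HCl to H2, so n(H2) = 4.6890 mol.
In step 2 the H2:H2O ratio is 2:2, so n(H2O) = 4.6890 mol.
Mass of H2O = 4.6890 × 18.016 = 84.476 g.

84.48 g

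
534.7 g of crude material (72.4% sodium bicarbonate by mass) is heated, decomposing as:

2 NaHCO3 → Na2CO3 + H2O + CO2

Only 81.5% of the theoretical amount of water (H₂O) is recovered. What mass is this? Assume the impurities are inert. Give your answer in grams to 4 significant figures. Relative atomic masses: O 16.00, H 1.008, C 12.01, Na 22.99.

Pure NaHCO3 available = 534.7 g × 0.724 = 387.12 g.
M(NaHCO3) = 22.99 + 1.008 + 12.01 + 3(16.00) = 84.008 g/mol.
M(H2O) = 2(1.008) + 16.00 = 18.016 g/mol.
n(NaHCO3) = 387.12 g / 84.008 g/mol = 4.6082 mol.
From the equation the NaHCO3:H2O mole ratio is 2:1, so n(H2O) = 4.6082 × 1/2 = 2.3041 mol.
Mass of H2O = 2.3041 mol × 18.016 g/mol = 41.510 g.
Actual mass collected = 41.510 g × 0.815 = 33.831 g.

33.83 g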